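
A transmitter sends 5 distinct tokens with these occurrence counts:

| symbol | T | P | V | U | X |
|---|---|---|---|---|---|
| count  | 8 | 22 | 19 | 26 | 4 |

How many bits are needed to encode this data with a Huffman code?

170

Build the Huffman tree bottom-up:
X(4) + T(8) → 12
12 + V(19) → 31
P(22) + U(26) → 48
31 + 48 → 79
The encoded length is the sum of every internal node's weight: 12 + 31 + 48 + 79 = 170 bits.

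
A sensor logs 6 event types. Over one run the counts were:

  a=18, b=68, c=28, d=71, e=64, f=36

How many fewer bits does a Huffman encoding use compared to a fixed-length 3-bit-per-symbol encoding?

Fixed-length: 3 bits × 285 symbols = 855 bits.
Huffman merges:
a(18) + c(28) → 46
f(36) + 46 → 82
e(64) + b(68) → 132
d(71) + 82 → 153
132 + 153 → 285
Huffman total = 46 + 82 + 132 + 153 + 285 = 698 bits.
Saving = 855 − 698 = 157 bits.

157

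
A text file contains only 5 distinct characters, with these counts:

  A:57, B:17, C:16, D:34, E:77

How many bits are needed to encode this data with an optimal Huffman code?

425

Merge the two smallest weights repeatedly:
C(16) + B(17) → 33
33 + D(34) → 67
A(57) + 67 → 124
E(77) + 124 → 201
The encoded length is the sum of every internal node's weight: 33 + 67 + 124 + 201 = 425 bits.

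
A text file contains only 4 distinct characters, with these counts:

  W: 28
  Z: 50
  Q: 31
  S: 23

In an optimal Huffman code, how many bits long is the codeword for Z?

2

Repeatedly merge the two smallest:
combine S(23), W(28) → 51
combine Q(31), Z(50) → 81
combine 51, 81 → 132
Z's leaf is at depth 2, giving a 2-bit codeword.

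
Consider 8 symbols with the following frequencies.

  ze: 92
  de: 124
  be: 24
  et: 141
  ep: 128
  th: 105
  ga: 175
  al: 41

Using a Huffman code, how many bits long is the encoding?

Build the Huffman tree bottom-up:
combine be(24), al(41) → 65
combine 65, ze(92) → 157
combine th(105), de(124) → 229
combine ep(128), et(141) → 269
combine 157, ga(175) → 332
combine 229, 269 → 498
combine 332, 498 → 830
Each symbol's bit-cost is frequency × depth; summing gives 2380 bits (equivalently 65 + 157 + 229 + 269 + 332 + 498 + 830).

2380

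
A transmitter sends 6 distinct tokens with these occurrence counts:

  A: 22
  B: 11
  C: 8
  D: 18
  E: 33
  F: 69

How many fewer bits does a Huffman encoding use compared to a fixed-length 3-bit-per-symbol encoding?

Fixed-length: 3 bits × 161 symbols = 483 bits.
Huffman merges:
merge C(8) and B(11): 19
merge D(18) and 19: 37
merge A(22) and E(33): 55
merge 37 and 55: 92
merge F(69) and 92: 161
Huffman total = 19 + 37 + 55 + 92 + 161 = 364 bits.
Saving = 483 − 364 = 119 bits.

119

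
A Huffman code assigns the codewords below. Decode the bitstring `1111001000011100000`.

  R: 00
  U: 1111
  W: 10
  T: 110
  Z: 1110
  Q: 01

Read left to right; each codeword is recognised as soon as it completes (prefix code):
  1111→U | 00→R | 10→W | 00→R | 01→Q | 110→T | 00→R | 00→R
Decoded message: URWRQTRR

URWRQTRR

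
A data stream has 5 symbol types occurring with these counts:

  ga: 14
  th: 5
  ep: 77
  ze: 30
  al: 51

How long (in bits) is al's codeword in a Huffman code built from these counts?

Build the tree from the bottom:
th(5) + ga(14) → 19
19 + ze(30) → 49
49 + al(51) → 100
ep(77) + 100 → 177
al sits 2 levels below the root, so its codeword is 2 bits.

2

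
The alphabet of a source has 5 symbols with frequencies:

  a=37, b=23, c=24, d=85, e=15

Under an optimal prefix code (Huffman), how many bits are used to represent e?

Repeatedly merge the two smallest:
merge e(15) and b(23): 38
merge c(24) and a(37): 61
merge 38 and 61: 99
merge d(85) and 99: 184
e sits 3 levels below the root, so its codeword is 3 bits.

3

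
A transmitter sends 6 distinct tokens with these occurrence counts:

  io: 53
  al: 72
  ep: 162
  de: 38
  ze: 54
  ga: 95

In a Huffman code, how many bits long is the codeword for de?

Huffman merges, smallest pair first:
combine de(38), io(53) → 91
combine ze(54), al(72) → 126
combine 91, ga(95) → 186
combine 126, ep(162) → 288
combine 186, 288 → 474
The subtree containing de is merged 3 times, so code length = 3.

3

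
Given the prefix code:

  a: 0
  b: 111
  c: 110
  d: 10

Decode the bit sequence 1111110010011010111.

bbaadacdb

Read left to right; each codeword is recognised as soon as it completes (prefix code):
  111→b | 111→b | 0→a | 0→a | 10→d | 0→a | 110→c | 10→d | 111→b
Decoded message: bbaadacdb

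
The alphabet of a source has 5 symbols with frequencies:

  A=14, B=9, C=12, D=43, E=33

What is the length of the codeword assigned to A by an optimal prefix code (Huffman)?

Huffman merges, smallest pair first:
merge B(9) and C(12): 21
merge A(14) and 21: 35
merge E(33) and 35: 68
merge D(43) and 68: 111
A's leaf is at depth 3, giving a 3-bit codeword.

3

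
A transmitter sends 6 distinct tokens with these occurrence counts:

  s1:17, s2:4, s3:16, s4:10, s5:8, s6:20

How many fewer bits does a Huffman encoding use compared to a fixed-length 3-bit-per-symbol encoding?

41

Fixed-length: 3 bits × 75 symbols = 225 bits.
Huffman merges:
s2(4) + s5(8) → 12
s4(10) + 12 → 22
s3(16) + s1(17) → 33
s6(20) + 22 → 42
33 + 42 → 75
Huffman total = 12 + 22 + 33 + 42 + 75 = 184 bits.
Saving = 225 − 184 = 41 bits.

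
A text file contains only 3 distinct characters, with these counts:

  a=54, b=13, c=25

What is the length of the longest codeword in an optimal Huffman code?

Merge the two lowest-weight nodes at each step:
combine b(13), c(25) → 38
combine 38, a(54) → 92
The rarest symbols sit at the bottom; the longest codeword is 2 bits.

2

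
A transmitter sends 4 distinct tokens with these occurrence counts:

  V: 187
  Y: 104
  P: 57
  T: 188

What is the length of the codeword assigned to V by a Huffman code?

Build the tree from the bottom:
P(57) + Y(104) → 161
161 + V(187) → 348
T(188) + 348 → 536
The subtree containing V is merged 2 times, so code length = 2.

2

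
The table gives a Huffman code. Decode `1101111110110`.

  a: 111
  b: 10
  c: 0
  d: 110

Read left to right; each codeword is recognised as soon as it completes (prefix code):
  110→d | 111→a | 111→a | 0→c | 110→d
Decoded message: daacd

daacd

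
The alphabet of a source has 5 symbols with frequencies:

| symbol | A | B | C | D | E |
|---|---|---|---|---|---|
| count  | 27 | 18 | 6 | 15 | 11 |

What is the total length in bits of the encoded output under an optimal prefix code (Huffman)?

171

Merge the two smallest weights repeatedly:
C(6) + E(11) → 17
D(15) + 17 → 32
B(18) + A(27) → 45
32 + 45 → 77
Total encoded bits = sum of merged weights = 17 + 32 + 45 + 77 = 171.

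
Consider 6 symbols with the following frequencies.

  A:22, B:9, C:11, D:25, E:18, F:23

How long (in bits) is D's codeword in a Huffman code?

Repeatedly merge the two smallest:
B(9) + C(11) → 20
E(18) + 20 → 38
A(22) + F(23) → 45
D(25) + 38 → 63
45 + 63 → 108
D's leaf is at depth 2, giving a 2-bit codeword.

2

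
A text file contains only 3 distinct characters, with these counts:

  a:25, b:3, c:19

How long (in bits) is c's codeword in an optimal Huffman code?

2

Build the tree from the bottom:
combine b(3), c(19) → 22
combine 22, a(25) → 47
c sits 2 levels below the root, so its codeword is 2 bits.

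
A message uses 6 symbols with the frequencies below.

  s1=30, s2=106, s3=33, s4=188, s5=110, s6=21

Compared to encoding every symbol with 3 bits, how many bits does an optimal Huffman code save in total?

Fixed-length: 3 bits × 488 symbols = 1464 bits.
Huffman merges:
combine s6(21), s1(30) → 51
combine s3(33), 51 → 84
combine 84, s2(106) → 190
combine s5(110), s4(188) → 298
combine 190, 298 → 488
Huffman total = 51 + 84 + 190 + 298 + 488 = 1111 bits.
Saving = 1464 − 1111 = 353 bits.

353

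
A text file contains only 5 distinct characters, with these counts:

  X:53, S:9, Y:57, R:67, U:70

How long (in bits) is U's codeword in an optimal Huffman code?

2

Huffman merges, smallest pair first:
S(9) + X(53) → 62
Y(57) + 62 → 119
R(67) + U(70) → 137
119 + 137 → 256
U sits 2 levels below the root, so its codeword is 2 bits.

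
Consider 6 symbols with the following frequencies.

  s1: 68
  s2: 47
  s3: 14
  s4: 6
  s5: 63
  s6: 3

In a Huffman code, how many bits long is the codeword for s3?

Build the tree from the bottom:
combine s6(3), s4(6) → 9
combine 9, s3(14) → 23
combine 23, s2(47) → 70
combine s5(63), s1(68) → 131
combine 70, 131 → 201
The subtree containing s3 is merged 3 times, so code length = 3.

3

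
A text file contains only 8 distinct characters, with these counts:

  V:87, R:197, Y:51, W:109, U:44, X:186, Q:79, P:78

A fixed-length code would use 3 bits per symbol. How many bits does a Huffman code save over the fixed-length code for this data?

131

Fixed-length: 3 bits × 831 symbols = 2493 bits.
Huffman merges:
merge U(44) and Y(51): 95
merge P(78) and Q(79): 157
merge V(87) and 95: 182
merge W(109) and 157: 266
merge 182 and X(186): 368
merge R(197) and 266: 463
merge 368 and 463: 831
Huffman total = 95 + 157 + 182 + 266 + 368 + 463 + 831 = 2362 bits.
Saving = 2493 − 2362 = 131 bits.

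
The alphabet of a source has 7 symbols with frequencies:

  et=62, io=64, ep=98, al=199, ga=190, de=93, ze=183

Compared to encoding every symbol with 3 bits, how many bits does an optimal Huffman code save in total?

263

Fixed-length: 3 bits × 889 symbols = 2667 bits.
Huffman merges:
merge et(62) and io(64): 126
merge de(93) and ep(98): 191
merge 126 and ze(183): 309
merge ga(190) and 191: 381
merge al(199) and 309: 508
merge 381 and 508: 889
Huffman total = 126 + 191 + 309 + 381 + 508 + 889 = 2404 bits.
Saving = 2667 − 2404 = 263 bits.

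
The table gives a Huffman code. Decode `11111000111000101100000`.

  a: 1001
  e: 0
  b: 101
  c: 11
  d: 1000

Read left to right; each codeword is recognised as soon as it completes (prefix code):
  11→c | 11→c | 1000→d | 11→c | 1000→d | 101→b | 1000→d | 0→e | 0→e
Decoded message: ccdcdbdee

ccdcdbdee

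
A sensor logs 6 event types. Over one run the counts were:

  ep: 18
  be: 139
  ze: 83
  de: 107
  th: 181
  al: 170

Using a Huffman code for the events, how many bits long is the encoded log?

Build the Huffman tree bottom-up:
combine ep(18), ze(83) → 101
combine 101, de(107) → 208
combine be(139), al(170) → 309
combine th(181), 208 → 389
combine 309, 389 → 698
Each symbol's bit-cost is frequency × depth; summing gives 1705 bits (equivalently 101 + 208 + 309 + 389 + 698).

1705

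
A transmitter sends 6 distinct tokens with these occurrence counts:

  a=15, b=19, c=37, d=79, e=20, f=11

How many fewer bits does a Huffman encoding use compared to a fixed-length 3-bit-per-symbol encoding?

132

Fixed-length: 3 bits × 181 symbols = 543 bits.
Huffman merges:
merge f(11) and a(15): 26
merge b(19) and e(20): 39
merge 26 and c(37): 63
merge 39 and 63: 102
merge d(79) and 102: 181
Huffman total = 26 + 39 + 63 + 102 + 181 = 411 bits.
Saving = 543 − 411 = 132 bits.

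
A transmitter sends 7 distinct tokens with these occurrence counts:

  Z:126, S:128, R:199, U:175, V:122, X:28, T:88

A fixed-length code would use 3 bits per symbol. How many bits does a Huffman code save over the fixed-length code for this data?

Fixed-length: 3 bits × 866 symbols = 2598 bits.
Huffman merges:
X(28) + T(88) → 116
116 + V(122) → 238
Z(126) + S(128) → 254
U(175) + R(199) → 374
238 + 254 → 492
374 + 492 → 866
Huffman total = 116 + 238 + 254 + 374 + 492 + 866 = 2340 bits.
Saving = 2598 − 2340 = 258 bits.

258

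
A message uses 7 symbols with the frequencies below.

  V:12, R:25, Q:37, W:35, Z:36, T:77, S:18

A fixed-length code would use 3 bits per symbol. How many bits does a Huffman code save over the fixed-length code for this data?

Fixed-length: 3 bits × 240 symbols = 720 bits.
Huffman merges:
V(12) + S(18) → 30
R(25) + 30 → 55
W(35) + Z(36) → 71
Q(37) + 55 → 92
71 + T(77) → 148
92 + 148 → 240
Huffman total = 30 + 55 + 71 + 92 + 148 + 240 = 636 bits.
Saving = 720 − 636 = 84 bits.

84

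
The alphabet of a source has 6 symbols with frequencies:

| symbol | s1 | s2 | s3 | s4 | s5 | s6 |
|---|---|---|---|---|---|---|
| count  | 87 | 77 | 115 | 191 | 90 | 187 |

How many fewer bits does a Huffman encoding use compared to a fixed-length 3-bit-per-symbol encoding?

378

Fixed-length: 3 bits × 747 symbols = 2241 bits.
Huffman merges:
merge s2(77) and s1(87): 164
merge s5(90) and s3(115): 205
merge 164 and s6(187): 351
merge s4(191) and 205: 396
merge 351 and 396: 747
Huffman total = 164 + 205 + 351 + 396 + 747 = 1863 bits.
Saving = 2241 − 1863 = 378 bits.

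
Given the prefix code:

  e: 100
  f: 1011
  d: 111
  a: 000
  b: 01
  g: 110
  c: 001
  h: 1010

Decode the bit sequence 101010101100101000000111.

Read left to right; each codeword is recognised as soon as it completes (prefix code):
  1010→h | 1010→h | 110→g | 01→b | 01→b | 000→a | 000→a | 111→d
Decoded message: hhgbbaad

hhgbbaad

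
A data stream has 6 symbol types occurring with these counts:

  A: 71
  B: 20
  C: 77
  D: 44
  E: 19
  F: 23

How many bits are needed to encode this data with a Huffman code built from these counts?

Build the Huffman tree bottom-up:
combine E(19), B(20) → 39
combine F(23), 39 → 62
combine D(44), 62 → 106
combine A(71), C(77) → 148
combine 106, 148 → 254
The encoded length is the sum of every internal node's weight: 39 + 62 + 106 + 148 + 254 = 609 bits.

609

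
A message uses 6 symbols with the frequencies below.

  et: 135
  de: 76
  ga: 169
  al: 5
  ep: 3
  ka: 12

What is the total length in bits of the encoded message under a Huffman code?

Merge the two smallest weights repeatedly:
ep(3) + al(5) → 8
8 + ka(12) → 20
20 + de(76) → 96
96 + et(135) → 231
ga(169) + 231 → 400
Each symbol's bit-cost is frequency × depth; summing gives 755 bits (equivalently 8 + 20 + 96 + 231 + 400).

755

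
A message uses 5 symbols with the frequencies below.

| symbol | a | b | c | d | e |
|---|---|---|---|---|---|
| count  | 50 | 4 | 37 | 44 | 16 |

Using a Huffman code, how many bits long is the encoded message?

Greedily combine the two least-frequent nodes:
b(4) + e(16) → 20
20 + c(37) → 57
d(44) + a(50) → 94
57 + 94 → 151
Each symbol's bit-cost is frequency × depth; summing gives 322 bits (equivalently 20 + 57 + 94 + 151).

322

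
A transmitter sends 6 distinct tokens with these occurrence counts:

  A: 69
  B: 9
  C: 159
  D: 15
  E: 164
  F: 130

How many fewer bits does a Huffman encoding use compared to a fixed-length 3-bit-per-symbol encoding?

429

Fixed-length: 3 bits × 546 symbols = 1638 bits.
Huffman merges:
merge B(9) and D(15): 24
merge 24 and A(69): 93
merge 93 and F(130): 223
merge C(159) and E(164): 323
merge 223 and 323: 546
Huffman total = 24 + 93 + 223 + 323 + 546 = 1209 bits.
Saving = 1638 − 1209 = 429 bits.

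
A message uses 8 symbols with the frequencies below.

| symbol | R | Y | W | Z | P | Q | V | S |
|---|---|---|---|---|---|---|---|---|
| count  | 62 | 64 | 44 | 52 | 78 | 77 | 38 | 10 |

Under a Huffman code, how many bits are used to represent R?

3

Huffman merges, smallest pair first:
combine S(10), V(38) → 48
combine W(44), 48 → 92
combine Z(52), R(62) → 114
combine Y(64), Q(77) → 141
combine P(78), 92 → 170
combine 114, 141 → 255
combine 170, 255 → 425
R sits 3 levels below the root, so its codeword is 3 bits.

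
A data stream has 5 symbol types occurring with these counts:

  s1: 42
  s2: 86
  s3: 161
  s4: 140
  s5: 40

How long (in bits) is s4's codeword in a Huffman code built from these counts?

Build the tree from the bottom:
combine s5(40), s1(42) → 82
combine 82, s2(86) → 168
combine s4(140), s3(161) → 301
combine 168, 301 → 469
The subtree containing s4 is merged 2 times, so code length = 2.

2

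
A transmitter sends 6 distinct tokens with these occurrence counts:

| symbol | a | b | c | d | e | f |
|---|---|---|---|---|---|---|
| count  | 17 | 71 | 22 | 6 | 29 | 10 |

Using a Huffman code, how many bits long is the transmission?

339

Build the Huffman tree bottom-up:
merge d(6) and f(10): 16
merge 16 and a(17): 33
merge c(22) and e(29): 51
merge 33 and 51: 84
merge b(71) and 84: 155
Each symbol's bit-cost is frequency × depth; summing gives 339 bits (equivalently 16 + 33 + 51 + 84 + 155).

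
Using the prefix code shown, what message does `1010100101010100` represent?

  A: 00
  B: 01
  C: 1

CBBACBBBA

Read left to right; each codeword is recognised as soon as it completes (prefix code):
  1→C | 01→B | 01→B | 00→A | 1→C | 01→B | 01→B | 01→B | 00→A
Decoded message: CBBACBBBA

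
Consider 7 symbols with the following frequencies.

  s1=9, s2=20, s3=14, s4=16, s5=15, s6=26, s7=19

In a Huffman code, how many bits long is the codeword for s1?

Repeatedly merge the two smallest:
merge s1(9) and s3(14): 23
merge s5(15) and s4(16): 31
merge s7(19) and s2(20): 39
merge 23 and s6(26): 49
merge 31 and 39: 70
merge 49 and 70: 119
s1's leaf is at depth 3, giving a 3-bit codeword.

3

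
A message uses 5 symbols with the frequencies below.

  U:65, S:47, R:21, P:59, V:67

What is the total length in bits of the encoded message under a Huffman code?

Greedily combine the two least-frequent nodes:
merge R(21) and S(47): 68
merge P(59) and U(65): 124
merge V(67) and 68: 135
merge 124 and 135: 259
Total encoded bits = sum of merged weights = 68 + 124 + 135 + 259 = 586.

586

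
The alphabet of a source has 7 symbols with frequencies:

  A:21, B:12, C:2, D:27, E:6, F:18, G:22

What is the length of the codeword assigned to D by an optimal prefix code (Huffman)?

2

Huffman merges, smallest pair first:
merge C(2) and E(6): 8
merge 8 and B(12): 20
merge F(18) and 20: 38
merge A(21) and G(22): 43
merge D(27) and 38: 65
merge 43 and 65: 108
The subtree containing D is merged 2 times, so code length = 2.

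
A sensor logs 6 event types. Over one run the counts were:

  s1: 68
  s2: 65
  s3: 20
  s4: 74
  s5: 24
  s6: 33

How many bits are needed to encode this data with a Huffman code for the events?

Greedily combine the two least-frequent nodes:
combine s3(20), s5(24) → 44
combine s6(33), 44 → 77
combine s2(65), s1(68) → 133
combine s4(74), 77 → 151
combine 133, 151 → 284
The encoded length is the sum of every internal node's weight: 44 + 77 + 133 + 151 + 284 = 689 bits.

689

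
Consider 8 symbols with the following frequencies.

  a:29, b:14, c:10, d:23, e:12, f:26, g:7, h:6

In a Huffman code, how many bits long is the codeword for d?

Repeatedly merge the two smallest:
combine h(6), g(7) → 13
combine c(10), e(12) → 22
combine 13, b(14) → 27
combine 22, d(23) → 45
combine f(26), 27 → 53
combine a(29), 45 → 74
combine 53, 74 → 127
The subtree containing d is merged 3 times, so code length = 3.

3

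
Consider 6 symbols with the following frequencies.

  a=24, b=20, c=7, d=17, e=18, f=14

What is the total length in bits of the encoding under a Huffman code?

Build the Huffman tree bottom-up:
merge c(7) and f(14): 21
merge d(17) and e(18): 35
merge b(20) and 21: 41
merge a(24) and 35: 59
merge 41 and 59: 100
Total encoded bits = sum of merged weights = 21 + 35 + 41 + 59 + 100 = 256.

256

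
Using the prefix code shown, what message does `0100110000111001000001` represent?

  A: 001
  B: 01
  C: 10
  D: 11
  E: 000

Read left to right; each codeword is recognised as soon as it completes (prefix code):
  01→B | 001→A | 10→C | 000→E | 11→D | 10→C | 01→B | 000→E | 001→A
Decoded message: BACEDCBEA

BACEDCBEA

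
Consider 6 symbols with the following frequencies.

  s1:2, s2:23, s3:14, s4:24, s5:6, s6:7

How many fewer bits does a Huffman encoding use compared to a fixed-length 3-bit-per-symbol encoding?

Fixed-length: 3 bits × 76 symbols = 228 bits.
Huffman merges:
s1(2) + s5(6) → 8
s6(7) + 8 → 15
s3(14) + 15 → 29
s2(23) + s4(24) → 47
29 + 47 → 76
Huffman total = 8 + 15 + 29 + 47 + 76 = 175 bits.
Saving = 228 − 175 = 53 bits.

53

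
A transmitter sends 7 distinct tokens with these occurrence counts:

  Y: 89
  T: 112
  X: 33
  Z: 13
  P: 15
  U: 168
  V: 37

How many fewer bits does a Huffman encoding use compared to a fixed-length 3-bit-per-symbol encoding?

280

Fixed-length: 3 bits × 467 symbols = 1401 bits.
Huffman merges:
combine Z(13), P(15) → 28
combine 28, X(33) → 61
combine V(37), 61 → 98
combine Y(89), 98 → 187
combine T(112), U(168) → 280
combine 187, 280 → 467
Huffman total = 28 + 61 + 98 + 187 + 280 + 467 = 1121 bits.
Saving = 1401 − 1121 = 280 bits.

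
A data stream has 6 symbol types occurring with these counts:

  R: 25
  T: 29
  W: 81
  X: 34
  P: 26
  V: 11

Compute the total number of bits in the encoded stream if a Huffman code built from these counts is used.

Greedily combine the two least-frequent nodes:
V(11) + R(25) → 36
P(26) + T(29) → 55
X(34) + 36 → 70
55 + 70 → 125
W(81) + 125 → 206
Each symbol's bit-cost is frequency × depth; summing gives 492 bits (equivalently 36 + 55 + 70 + 125 + 206).

492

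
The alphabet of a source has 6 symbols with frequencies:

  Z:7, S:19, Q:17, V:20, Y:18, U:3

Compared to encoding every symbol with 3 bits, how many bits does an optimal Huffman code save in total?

Fixed-length: 3 bits × 84 symbols = 252 bits.
Huffman merges:
U(3) + Z(7) → 10
10 + Q(17) → 27
Y(18) + S(19) → 37
V(20) + 27 → 47
37 + 47 → 84
Huffman total = 10 + 27 + 37 + 47 + 84 = 205 bits.
Saving = 252 − 205 = 47 bits.

47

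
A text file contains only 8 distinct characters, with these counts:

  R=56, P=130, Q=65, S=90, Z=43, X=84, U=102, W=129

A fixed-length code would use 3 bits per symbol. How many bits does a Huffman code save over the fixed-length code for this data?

31

Fixed-length: 3 bits × 699 symbols = 2097 bits.
Huffman merges:
Z(43) + R(56) → 99
Q(65) + X(84) → 149
S(90) + 99 → 189
U(102) + W(129) → 231
P(130) + 149 → 279
189 + 231 → 420
279 + 420 → 699
Huffman total = 99 + 149 + 189 + 231 + 279 + 420 + 699 = 2066 bits.
Saving = 2097 − 2066 = 31 bits.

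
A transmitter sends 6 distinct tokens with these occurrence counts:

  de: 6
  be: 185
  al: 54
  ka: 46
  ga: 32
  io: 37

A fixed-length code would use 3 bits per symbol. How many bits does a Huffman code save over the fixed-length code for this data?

Fixed-length: 3 bits × 360 symbols = 1080 bits.
Huffman merges:
combine de(6), ga(32) → 38
combine io(37), 38 → 75
combine ka(46), al(54) → 100
combine 75, 100 → 175
combine 175, be(185) → 360
Huffman total = 38 + 75 + 100 + 175 + 360 = 748 bits.
Saving = 1080 − 748 = 332 bits.

332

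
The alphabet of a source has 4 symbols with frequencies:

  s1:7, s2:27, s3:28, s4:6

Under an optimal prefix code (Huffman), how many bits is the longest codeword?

3

Merge the two lowest-weight nodes at each step:
s4(6) + s1(7) → 13
13 + s2(27) → 40
s3(28) + 40 → 68
The first pair merged (s4, s1) ends up deepest, at depth 3.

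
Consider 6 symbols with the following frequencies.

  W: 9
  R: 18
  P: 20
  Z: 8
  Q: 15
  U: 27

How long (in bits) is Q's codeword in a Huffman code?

Repeatedly merge the two smallest:
merge Z(8) and W(9): 17
merge Q(15) and 17: 32
merge R(18) and P(20): 38
merge U(27) and 32: 59
merge 38 and 59: 97
Q sits 3 levels below the root, so its codeword is 3 bits.

3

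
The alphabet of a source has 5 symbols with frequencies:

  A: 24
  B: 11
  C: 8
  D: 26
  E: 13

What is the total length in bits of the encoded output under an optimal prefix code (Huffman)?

183

Merge the two smallest weights repeatedly:
combine C(8), B(11) → 19
combine E(13), 19 → 32
combine A(24), D(26) → 50
combine 32, 50 → 82
Each symbol's bit-cost is frequency × depth; summing gives 183 bits (equivalently 19 + 32 + 50 + 82).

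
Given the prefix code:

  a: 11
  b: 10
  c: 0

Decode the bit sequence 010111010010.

Read left to right; each codeword is recognised as soon as it completes (prefix code):
  0→c | 10→b | 11→a | 10→b | 10→b | 0→c | 10→b
Decoded message: cbabbcb

cbabbcb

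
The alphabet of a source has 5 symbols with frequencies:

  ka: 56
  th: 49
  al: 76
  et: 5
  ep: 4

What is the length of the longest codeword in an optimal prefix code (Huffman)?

Merge the two lowest-weight nodes at each step:
ep(4) + et(5) → 9
9 + th(49) → 58
ka(56) + 58 → 114
al(76) + 114 → 190
The rarest symbols sit at the bottom; the longest codeword is 4 bits.

4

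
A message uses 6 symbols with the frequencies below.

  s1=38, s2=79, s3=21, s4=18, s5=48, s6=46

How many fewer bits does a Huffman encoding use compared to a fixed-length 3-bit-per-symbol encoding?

134

Fixed-length: 3 bits × 250 symbols = 750 bits.
Huffman merges:
combine s4(18), s3(21) → 39
combine s1(38), 39 → 77
combine s6(46), s5(48) → 94
combine 77, s2(79) → 156
combine 94, 156 → 250
Huffman total = 39 + 77 + 94 + 156 + 250 = 616 bits.
Saving = 750 − 616 = 134 bits.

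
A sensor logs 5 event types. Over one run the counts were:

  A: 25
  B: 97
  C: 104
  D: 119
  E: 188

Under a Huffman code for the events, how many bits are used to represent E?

2

Huffman merges, smallest pair first:
combine A(25), B(97) → 122
combine C(104), D(119) → 223
combine 122, E(188) → 310
combine 223, 310 → 533
The subtree containing E is merged 2 times, so code length = 2.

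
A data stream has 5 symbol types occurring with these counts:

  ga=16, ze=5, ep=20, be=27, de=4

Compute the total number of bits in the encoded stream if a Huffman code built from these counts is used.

Greedily combine the two least-frequent nodes:
combine de(4), ze(5) → 9
combine 9, ga(16) → 25
combine ep(20), 25 → 45
combine be(27), 45 → 72
Each symbol's bit-cost is frequency × depth; summing gives 151 bits (equivalently 9 + 25 + 45 + 72).

151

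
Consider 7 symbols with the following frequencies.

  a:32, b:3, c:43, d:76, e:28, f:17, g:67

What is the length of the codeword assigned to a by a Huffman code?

3

Huffman merges, smallest pair first:
merge b(3) and f(17): 20
merge 20 and e(28): 48
merge a(32) and c(43): 75
merge 48 and g(67): 115
merge 75 and d(76): 151
merge 115 and 151: 266
a sits 3 levels below the root, so its codeword is 3 bits.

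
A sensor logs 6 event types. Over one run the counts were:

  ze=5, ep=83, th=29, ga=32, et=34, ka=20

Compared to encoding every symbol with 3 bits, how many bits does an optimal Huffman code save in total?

Fixed-length: 3 bits × 203 symbols = 609 bits.
Huffman merges:
merge ze(5) and ka(20): 25
merge 25 and th(29): 54
merge ga(32) and et(34): 66
merge 54 and 66: 120
merge ep(83) and 120: 203
Huffman total = 25 + 54 + 66 + 120 + 203 = 468 bits.
Saving = 609 − 468 = 141 bits.

141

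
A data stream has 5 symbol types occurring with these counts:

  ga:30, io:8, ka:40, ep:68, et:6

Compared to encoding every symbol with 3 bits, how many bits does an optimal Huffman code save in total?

162

Fixed-length: 3 bits × 152 symbols = 456 bits.
Huffman merges:
combine et(6), io(8) → 14
combine 14, ga(30) → 44
combine ka(40), 44 → 84
combine ep(68), 84 → 152
Huffman total = 14 + 44 + 84 + 152 = 294 bits.
Saving = 456 − 294 = 162 bits.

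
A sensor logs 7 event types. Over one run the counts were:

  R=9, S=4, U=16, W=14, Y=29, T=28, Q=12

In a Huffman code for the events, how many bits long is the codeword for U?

3

Huffman merges, smallest pair first:
merge S(4) and R(9): 13
merge Q(12) and 13: 25
merge W(14) and U(16): 30
merge 25 and T(28): 53
merge Y(29) and 30: 59
merge 53 and 59: 112
U's leaf is at depth 3, giving a 3-bit codeword.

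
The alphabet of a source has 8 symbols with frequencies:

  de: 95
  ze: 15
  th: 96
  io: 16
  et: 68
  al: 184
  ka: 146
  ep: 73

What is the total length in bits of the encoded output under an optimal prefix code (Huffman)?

1879

Greedily combine the two least-frequent nodes:
combine ze(15), io(16) → 31
combine 31, et(68) → 99
combine ep(73), de(95) → 168
combine th(96), 99 → 195
combine ka(146), 168 → 314
combine al(184), 195 → 379
combine 314, 379 → 693
The encoded length is the sum of every internal node's weight: 31 + 99 + 168 + 195 + 314 + 379 + 693 = 1879 bits.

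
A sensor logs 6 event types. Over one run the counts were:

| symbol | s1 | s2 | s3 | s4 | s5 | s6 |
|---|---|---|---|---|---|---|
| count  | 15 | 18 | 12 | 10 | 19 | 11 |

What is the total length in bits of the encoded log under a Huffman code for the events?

Merge the two smallest weights repeatedly:
combine s4(10), s6(11) → 21
combine s3(12), s1(15) → 27
combine s2(18), s5(19) → 37
combine 21, 27 → 48
combine 37, 48 → 85
The encoded length is the sum of every internal node's weight: 21 + 27 + 37 + 48 + 85 = 218 bits.

218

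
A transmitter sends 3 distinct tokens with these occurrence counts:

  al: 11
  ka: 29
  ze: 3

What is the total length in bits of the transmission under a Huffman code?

Build the Huffman tree bottom-up:
combine ze(3), al(11) → 14
combine 14, ka(29) → 43
The encoded length is the sum of every internal node's weight: 14 + 43 = 57 bits.

57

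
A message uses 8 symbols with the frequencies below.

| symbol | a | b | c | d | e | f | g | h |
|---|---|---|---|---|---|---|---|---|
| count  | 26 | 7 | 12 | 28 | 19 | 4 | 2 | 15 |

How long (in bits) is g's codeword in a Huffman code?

5

Repeatedly merge the two smallest:
g(2) + f(4) → 6
6 + b(7) → 13
c(12) + 13 → 25
h(15) + e(19) → 34
25 + a(26) → 51
d(28) + 34 → 62
51 + 62 → 113
g sits 5 levels below the root, so its codeword is 5 bits.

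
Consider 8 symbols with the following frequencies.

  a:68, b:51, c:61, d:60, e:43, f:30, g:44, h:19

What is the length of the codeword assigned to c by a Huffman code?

Huffman merges, smallest pair first:
merge h(19) and f(30): 49
merge e(43) and g(44): 87
merge 49 and b(51): 100
merge d(60) and c(61): 121
merge a(68) and 87: 155
merge 100 and 121: 221
merge 155 and 221: 376
c sits 3 levels below the root, so its codeword is 3 bits.

3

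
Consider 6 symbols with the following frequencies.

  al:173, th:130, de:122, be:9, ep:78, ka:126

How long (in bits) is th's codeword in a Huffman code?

2

Huffman merges, smallest pair first:
be(9) + ep(78) → 87
87 + de(122) → 209
ka(126) + th(130) → 256
al(173) + 209 → 382
256 + 382 → 638
th sits 2 levels below the root, so its codeword is 2 bits.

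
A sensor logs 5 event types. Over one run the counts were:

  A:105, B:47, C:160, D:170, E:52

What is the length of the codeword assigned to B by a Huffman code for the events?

3

Repeatedly merge the two smallest:
B(47) + E(52) → 99
99 + A(105) → 204
C(160) + D(170) → 330
204 + 330 → 534
B sits 3 levels below the root, so its codeword is 3 bits.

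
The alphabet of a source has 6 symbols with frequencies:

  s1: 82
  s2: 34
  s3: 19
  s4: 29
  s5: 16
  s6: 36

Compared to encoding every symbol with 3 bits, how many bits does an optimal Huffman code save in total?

129

Fixed-length: 3 bits × 216 symbols = 648 bits.
Huffman merges:
combine s5(16), s3(19) → 35
combine s4(29), s2(34) → 63
combine 35, s6(36) → 71
combine 63, 71 → 134
combine s1(82), 134 → 216
Huffman total = 35 + 63 + 71 + 134 + 216 = 519 bits.
Saving = 648 − 519 = 129 bits.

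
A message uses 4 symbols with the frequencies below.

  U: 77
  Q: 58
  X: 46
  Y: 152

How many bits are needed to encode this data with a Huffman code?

618

Merge the two smallest weights repeatedly:
combine X(46), Q(58) → 104
combine U(77), 104 → 181
combine Y(152), 181 → 333
Total encoded bits = sum of merged weights = 104 + 181 + 333 = 618.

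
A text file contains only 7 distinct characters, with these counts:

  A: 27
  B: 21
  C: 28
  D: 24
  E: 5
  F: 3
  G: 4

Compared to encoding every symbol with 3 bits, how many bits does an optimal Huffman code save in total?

60

Fixed-length: 3 bits × 112 symbols = 336 bits.
Huffman merges:
combine F(3), G(4) → 7
combine E(5), 7 → 12
combine 12, B(21) → 33
combine D(24), A(27) → 51
combine C(28), 33 → 61
combine 51, 61 → 112
Huffman total = 7 + 12 + 33 + 51 + 61 + 112 = 276 bits.
Saving = 336 − 276 = 60 bits.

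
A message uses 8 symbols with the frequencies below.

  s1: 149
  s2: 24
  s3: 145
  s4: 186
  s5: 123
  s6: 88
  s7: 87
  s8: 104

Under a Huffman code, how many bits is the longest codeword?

4

Merge the two lowest-weight nodes at each step:
combine s2(24), s7(87) → 111
combine s6(88), s8(104) → 192
combine 111, s5(123) → 234
combine s3(145), s1(149) → 294
combine s4(186), 192 → 378
combine 234, 294 → 528
combine 378, 528 → 906
The rarest symbols sit at the bottom; the longest codeword is 4 bits.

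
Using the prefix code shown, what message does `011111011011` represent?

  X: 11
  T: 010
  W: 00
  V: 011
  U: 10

VXUXV

Read left to right; each codeword is recognised as soon as it completes (prefix code):
  011→V | 11→X | 10→U | 11→X | 011→V
Decoded message: VXUXV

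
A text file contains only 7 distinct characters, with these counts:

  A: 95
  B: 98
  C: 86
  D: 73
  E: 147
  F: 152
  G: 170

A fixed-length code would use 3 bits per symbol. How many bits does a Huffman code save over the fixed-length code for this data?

170

Fixed-length: 3 bits × 821 symbols = 2463 bits.
Huffman merges:
combine D(73), C(86) → 159
combine A(95), B(98) → 193
combine E(147), F(152) → 299
combine 159, G(170) → 329
combine 193, 299 → 492
combine 329, 492 → 821
Huffman total = 159 + 193 + 299 + 329 + 492 + 821 = 2293 bits.
Saving = 2463 − 2293 = 170 bits.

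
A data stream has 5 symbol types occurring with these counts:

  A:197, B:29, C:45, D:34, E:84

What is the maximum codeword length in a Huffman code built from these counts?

Merge the two lowest-weight nodes at each step:
B(29) + D(34) → 63
C(45) + 63 → 108
E(84) + 108 → 192
192 + A(197) → 389
The rarest symbols sit at the bottom; the longest codeword is 4 bits.

4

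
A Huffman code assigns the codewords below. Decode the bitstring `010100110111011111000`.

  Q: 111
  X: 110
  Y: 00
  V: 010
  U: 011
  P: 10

VPUUPQXY

Read left to right; each codeword is recognised as soon as it completes (prefix code):
  010→V | 10→P | 011→U | 011→U | 10→P | 111→Q | 110→X | 00→Y
Decoded message: VPUUPQXY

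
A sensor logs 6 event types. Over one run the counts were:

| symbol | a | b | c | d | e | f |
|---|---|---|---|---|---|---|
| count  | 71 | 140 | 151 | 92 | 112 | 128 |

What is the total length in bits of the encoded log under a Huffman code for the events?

1791

Greedily combine the two least-frequent nodes:
a(71) + d(92) → 163
e(112) + f(128) → 240
b(140) + c(151) → 291
163 + 240 → 403
291 + 403 → 694
Total encoded bits = sum of merged weights = 163 + 240 + 291 + 403 + 694 = 1791.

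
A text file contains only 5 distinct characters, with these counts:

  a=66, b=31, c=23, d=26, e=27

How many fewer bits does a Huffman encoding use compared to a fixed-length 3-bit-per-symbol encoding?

132

Fixed-length: 3 bits × 173 symbols = 519 bits.
Huffman merges:
c(23) + d(26) → 49
e(27) + b(31) → 58
49 + 58 → 107
a(66) + 107 → 173
Huffman total = 49 + 58 + 107 + 173 = 387 bits.
Saving = 519 − 387 = 132 bits.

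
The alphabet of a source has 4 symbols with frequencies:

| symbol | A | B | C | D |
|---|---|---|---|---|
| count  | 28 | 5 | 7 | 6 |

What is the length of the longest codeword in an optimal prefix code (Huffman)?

Merge the two lowest-weight nodes at each step:
merge B(5) and D(6): 11
merge C(7) and 11: 18
merge 18 and A(28): 46
The rarest symbols sit at the bottom; the longest codeword is 3 bits.

3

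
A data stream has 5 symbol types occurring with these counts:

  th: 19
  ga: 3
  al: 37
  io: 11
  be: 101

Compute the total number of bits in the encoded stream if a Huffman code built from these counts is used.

Build the Huffman tree bottom-up:
combine ga(3), io(11) → 14
combine 14, th(19) → 33
combine 33, al(37) → 70
combine 70, be(101) → 171
Each symbol's bit-cost is frequency × depth; summing gives 288 bits (equivalently 14 + 33 + 70 + 171).

288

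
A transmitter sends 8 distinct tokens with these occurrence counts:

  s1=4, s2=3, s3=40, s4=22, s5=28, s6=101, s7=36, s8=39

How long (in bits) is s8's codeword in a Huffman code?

Repeatedly merge the two smallest:
s2(3) + s1(4) → 7
7 + s4(22) → 29
s5(28) + 29 → 57
s7(36) + s8(39) → 75
s3(40) + 57 → 97
75 + 97 → 172
s6(101) + 172 → 273
s8's leaf is at depth 3, giving a 3-bit codeword.

3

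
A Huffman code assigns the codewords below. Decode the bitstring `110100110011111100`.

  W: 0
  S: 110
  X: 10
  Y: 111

Read left to right; each codeword is recognised as soon as it completes (prefix code):
  110→S | 10→X | 0→W | 110→S | 0→W | 111→Y | 111→Y | 0→W | 0→W
Decoded message: SXWSWYYWW

SXWSWYYWW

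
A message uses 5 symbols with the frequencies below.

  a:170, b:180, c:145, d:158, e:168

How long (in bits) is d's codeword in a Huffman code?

3

Huffman merges, smallest pair first:
c(145) + d(158) → 303
e(168) + a(170) → 338
b(180) + 303 → 483
338 + 483 → 821
The subtree containing d is merged 3 times, so code length = 3.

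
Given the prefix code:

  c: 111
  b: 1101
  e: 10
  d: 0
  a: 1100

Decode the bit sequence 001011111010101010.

ddecbdeee

Read left to right; each codeword is recognised as soon as it completes (prefix code):
  0→d | 0→d | 10→e | 111→c | 1101→b | 0→d | 10→e | 10→e | 10→e
Decoded message: ddecbdeee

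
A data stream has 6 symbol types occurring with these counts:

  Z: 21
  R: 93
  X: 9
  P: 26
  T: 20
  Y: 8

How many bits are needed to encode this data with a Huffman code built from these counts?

Greedily combine the two least-frequent nodes:
combine Y(8), X(9) → 17
combine 17, T(20) → 37
combine Z(21), P(26) → 47
combine 37, 47 → 84
combine 84, R(93) → 177
Total encoded bits = sum of merged weights = 17 + 37 + 47 + 84 + 177 = 362.

362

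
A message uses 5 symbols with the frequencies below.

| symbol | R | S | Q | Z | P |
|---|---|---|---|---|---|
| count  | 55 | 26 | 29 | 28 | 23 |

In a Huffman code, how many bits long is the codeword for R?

2

Build the tree from the bottom:
P(23) + S(26) → 49
Z(28) + Q(29) → 57
49 + R(55) → 104
57 + 104 → 161
R sits 2 levels below the root, so its codeword is 2 bits.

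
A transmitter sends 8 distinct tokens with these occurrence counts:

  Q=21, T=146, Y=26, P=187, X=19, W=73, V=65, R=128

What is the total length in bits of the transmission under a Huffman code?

1768

Greedily combine the two least-frequent nodes:
merge X(19) and Q(21): 40
merge Y(26) and 40: 66
merge V(65) and 66: 131
merge W(73) and R(128): 201
merge 131 and T(146): 277
merge P(187) and 201: 388
merge 277 and 388: 665
Each symbol's bit-cost is frequency × depth; summing gives 1768 bits (equivalently 40 + 66 + 131 + 201 + 277 + 388 + 665).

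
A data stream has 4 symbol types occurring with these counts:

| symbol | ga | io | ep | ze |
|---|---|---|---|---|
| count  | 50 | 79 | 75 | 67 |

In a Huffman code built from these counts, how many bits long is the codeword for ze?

2

Repeatedly merge the two smallest:
combine ga(50), ze(67) → 117
combine ep(75), io(79) → 154
combine 117, 154 → 271
ze sits 2 levels below the root, so its codeword is 2 bits.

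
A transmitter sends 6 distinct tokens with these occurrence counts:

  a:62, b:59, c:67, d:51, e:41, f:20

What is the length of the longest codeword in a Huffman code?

Merge the two lowest-weight nodes at each step:
f(20) + e(41) → 61
d(51) + b(59) → 110
61 + a(62) → 123
c(67) + 110 → 177
123 + 177 → 300
Maximum depth reached is 3.

3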